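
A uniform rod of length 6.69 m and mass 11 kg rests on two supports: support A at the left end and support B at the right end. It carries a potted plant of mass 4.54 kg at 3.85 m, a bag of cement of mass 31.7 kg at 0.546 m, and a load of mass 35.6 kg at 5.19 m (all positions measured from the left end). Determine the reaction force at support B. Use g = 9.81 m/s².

R_B ≈ 376 N

Sum moments about support A (its reaction then has zero moment arm).
Beam weight: 11 × 9.81 = 107.9 N down at 3.345 m → arm 3.345 m, τ = 107.9 × 3.345 = 360.9 N·m clockwise.
Potted plant: 4.54 × 9.81 = 44.54 N down at 3.85 m → arm 3.85 m, τ = 44.54 × 3.85 = 171.5 N·m clockwise.
Bag of cement: 31.7 × 9.81 = 311 N down at 0.546 m → arm 0.546 m, τ = 311 × 0.546 = 169.8 N·m clockwise.
Load: 35.6 × 9.81 = 349.2 N down at 5.19 m → arm 5.19 m, τ = 349.2 × 5.19 = 1812 N·m clockwise.
Net load moment about support A = 2514 N·m clockwise.
Reaction R at support B is upward at 6.69 m, arm 6.69 m → moment R × 6.69 counterclockwise.
For rotational equilibrium, R × 6.69 = 2514, so R = 376 N.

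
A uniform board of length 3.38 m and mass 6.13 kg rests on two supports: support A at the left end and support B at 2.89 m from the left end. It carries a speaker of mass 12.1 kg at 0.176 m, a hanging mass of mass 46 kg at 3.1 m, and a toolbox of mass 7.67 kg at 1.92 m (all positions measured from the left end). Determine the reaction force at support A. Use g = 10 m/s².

Sum moments about support B (its reaction then has zero moment arm).
Beam weight: 6.13 × 10 = 61.3 N down at 1.69 m → arm 1.2 m, τ = 61.3 × 1.2 = 73.56 N·m counterclockwise.
Speaker: 12.1 × 10 = 121 N down at 0.176 m → arm 2.714 m, τ = 121 × 2.714 = 328.4 N·m counterclockwise.
Hanging mass: 46 × 10 = 460 N down at 3.1 m → arm 0.21 m, τ = 460 × 0.21 = 96.6 N·m clockwise.
Toolbox: 7.67 × 10 = 76.7 N down at 1.92 m → arm 0.97 m, τ = 76.7 × 0.97 = 74.4 N·m counterclockwise.
Net load moment about support B = 379.8 N·m counterclockwise.
Reaction R at support A is upward at 0 m, arm 2.89 m → moment R × 2.89 clockwise.
For rotational equilibrium, R × 2.89 = 379.8, so R = 131 N.

R_A ≈ 131 N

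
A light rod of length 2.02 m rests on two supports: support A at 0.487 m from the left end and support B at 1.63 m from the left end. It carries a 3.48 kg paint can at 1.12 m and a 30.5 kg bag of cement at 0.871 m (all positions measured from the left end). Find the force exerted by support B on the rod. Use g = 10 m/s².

R_B ≈ 122 N

Choose support A as the axis so its reaction then has zero moment arm.
Paint can: 3.48 × 10 = 34.8 N down at 1.12 m → arm 0.633 m, τ = 34.8 × 0.633 = 22.03 N·m clockwise.
Bag of cement: 30.5 × 10 = 305 N down at 0.871 m → arm 0.384 m, τ = 305 × 0.384 = 117.1 N·m clockwise.
Net load moment about support A = 139.1 N·m clockwise.
Reaction R at support B is upward at 1.63 m, arm 1.143 m → moment R × 1.143 counterclockwise.
Setting net torque to zero: R × 1.143 = 139.1 → R = 122 N.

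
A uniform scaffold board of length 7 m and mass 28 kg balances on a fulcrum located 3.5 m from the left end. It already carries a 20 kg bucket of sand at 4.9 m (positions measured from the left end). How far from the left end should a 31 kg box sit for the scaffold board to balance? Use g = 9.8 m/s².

About the fulcrum (at 3.5 m from the left end):
Beam weight: acts at the fulcrum, moment arm 0 → no torque.
Bucket of sand: 20 × 9.8 = 196 N down at 4.9 m → arm 1.4 m, τ = 196 × 1.4 = 274.4 N·m clockwise.
Net moment of existing loads = 274.4 N·m clockwise.
The box weighs 31 × 9.8 = 303.8 N and must supply an equal counterclockwise moment, so its lever arm about the fulcrum is 274.4 / 303.8 = 0.903 m.
That puts it at 3.5 − 0.903 = 2.6 m from the left end.

x ≈ 2.6 m from the left end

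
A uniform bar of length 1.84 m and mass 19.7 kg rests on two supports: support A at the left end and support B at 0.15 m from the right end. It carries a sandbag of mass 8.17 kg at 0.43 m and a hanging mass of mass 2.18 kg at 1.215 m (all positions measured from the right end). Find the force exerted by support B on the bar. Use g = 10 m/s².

R_B ≈ 183 N

Sum moments about support A (its reaction then has zero moment arm).
Beam weight: 19.7 × 10 = 197 N down at 0.92 m → arm 0.92 m, τ = 197 × 0.92 = 181.2 N·m clockwise.
Sandbag: 8.17 × 10 = 81.7 N down at 0.43 m → arm 1.41 m, τ = 81.7 × 1.41 = 115.2 N·m clockwise.
Hanging mass: 2.18 × 10 = 21.8 N down at 1.215 m → arm 0.625 m, τ = 21.8 × 0.625 = 13.62 N·m clockwise.
Net load moment about support A = 310 N·m clockwise.
Reaction R at support B is upward at 0.15 m, arm 1.69 m → moment R × 1.69 counterclockwise.
For rotational equilibrium, R × 1.69 = 310, so R = 183 N.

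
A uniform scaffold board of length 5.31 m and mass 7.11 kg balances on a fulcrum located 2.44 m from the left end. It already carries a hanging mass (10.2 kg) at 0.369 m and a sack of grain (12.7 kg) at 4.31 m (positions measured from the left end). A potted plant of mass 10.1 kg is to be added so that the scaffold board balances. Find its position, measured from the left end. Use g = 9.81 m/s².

x ≈ 2.03 m from the left end

Take moments about the fulcrum (at 2.44 m from the left end).
Beam weight: 7.11 × 9.81 = 69.75 N down at 2.655 m → arm 0.215 m, τ = 69.75 × 0.215 = 15 N·m clockwise.
Hanging mass: 10.2 × 9.81 = 100.1 N down at 0.369 m → arm 2.071 m, τ = 100.1 × 2.071 = 207.3 N·m counterclockwise.
Sack of grain: 12.7 × 9.81 = 124.6 N down at 4.31 m → arm 1.87 m, τ = 124.6 × 1.87 = 233 N·m clockwise.
Net moment of existing loads = 40.7 N·m clockwise.
The potted plant weighs 10.1 × 9.81 = 99.08 N and must supply an equal counterclockwise moment, so its lever arm about the fulcrum is 40.7 / 99.08 = 0.411 m.
That puts it at 2.44 − 0.411 = 2.03 m from the left end.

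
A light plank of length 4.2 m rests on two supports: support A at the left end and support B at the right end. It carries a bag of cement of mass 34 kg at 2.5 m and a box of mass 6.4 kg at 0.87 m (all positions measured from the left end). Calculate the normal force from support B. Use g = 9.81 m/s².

Choose support A as the axis so its reaction then has zero moment arm.
Bag of cement: 34 × 9.81 = 333.5 N down at 2.5 m → arm 2.5 m, τ = 333.5 × 2.5 = 833.8 N·m clockwise.
Box: 6.4 × 9.81 = 62.78 N down at 0.87 m → arm 0.87 m, τ = 62.78 × 0.87 = 54.62 N·m clockwise.
Net load moment about support A = 888.4 N·m clockwise.
Reaction R at support B is upward at 4.2 m, arm 4.2 m → moment R × 4.2 counterclockwise.
Setting net torque to zero: R × 4.2 = 888.4 → R = 212 N.

R_B ≈ 212 N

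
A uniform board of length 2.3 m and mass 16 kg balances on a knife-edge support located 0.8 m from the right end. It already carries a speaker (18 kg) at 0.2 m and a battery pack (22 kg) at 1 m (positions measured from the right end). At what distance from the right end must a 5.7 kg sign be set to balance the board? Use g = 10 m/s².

x ≈ 0.94 m from the right end

Choose the knife-edge support (at 0.8 m from the right end) as the axis so the support reaction has zero arm there.
Beam weight: 16 × 10 = 160 N down at 1.15 m → arm 0.35 m, τ = 160 × 0.35 = 56 N·m counterclockwise.
Speaker: 18 × 10 = 180 N down at 0.2 m → arm 0.6 m, τ = 180 × 0.6 = 108 N·m clockwise.
Battery pack: 22 × 10 = 220 N down at 1 m → arm 0.2 m, τ = 220 × 0.2 = 44 N·m counterclockwise.
Net moment of existing loads = 8 N·m clockwise.
The sign weighs 5.7 × 10 = 57 N and must supply an equal counterclockwise moment, so its lever arm about the knife-edge support is 8 / 57 = 0.14 m.
That puts it at 0.8 + 0.14 = 0.94 m from the right end.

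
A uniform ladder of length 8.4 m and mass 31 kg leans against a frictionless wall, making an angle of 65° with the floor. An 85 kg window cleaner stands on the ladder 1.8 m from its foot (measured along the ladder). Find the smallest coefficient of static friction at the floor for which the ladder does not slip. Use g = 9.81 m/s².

About the foot of the ladder:
Ladder weight 31×9.81 = 304.1 N acts at 4.2 m along the ladder; its horizontal arm is 4.2·cos65° = 1.775 m → τ = 539.8 N·m clockwise.
Window cleaner: 85×9.81 = 833.9 N at 1.8 m → arm 0.7607 m → τ = 634.3 N·m clockwise.
Wall normal N acts horizontally at the top; its moment arm is the height L sinθ = 8.4·sin65° = 7.613 m, counterclockwise.
Στ = 0 ⇒ N × 7.613 = 1174 ⇒ N = 154.2 N.
ΣFx = 0 ⇒ f = N_wall = 154.2 N. ΣFy = 0 ⇒ N_floor = 1138 N.
μ_min = f / N_floor = 154.2 / 1138 = 0.136.

μ_min ≈ 0.136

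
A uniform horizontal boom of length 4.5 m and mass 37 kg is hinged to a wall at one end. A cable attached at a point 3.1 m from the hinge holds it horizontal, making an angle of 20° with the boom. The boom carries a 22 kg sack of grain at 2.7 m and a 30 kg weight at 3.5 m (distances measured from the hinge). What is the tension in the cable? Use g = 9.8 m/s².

Sum moments about the hinge (the unknown hinge reaction has zero arm there).
Beam weight: 37 × 9.8 = 362.6 N down at 2.25 m → arm 2.25 m, τ = 362.6 × 2.25 = 815.9 N·m clockwise.
Sack of grain: 22 × 9.8 = 215.6 N down at 2.7 m → arm 2.7 m, τ = 215.6 × 2.7 = 582.1 N·m clockwise.
Weight: 30 × 9.8 = 294 N down at 3.5 m → arm 3.5 m, τ = 294 × 3.5 = 1029 N·m clockwise.
Total clockwise load moment = 2427 N·m.
The cable tension T acts at 3.1 m; only its component perpendicular to the boom, T sinθ, produces torque. sin 20° = 0.342.
Setting net torque to zero: T × 3.1 × 0.342 = 2427 → T = 2427 / 1.06 = 2290 N.

T ≈ 2290 N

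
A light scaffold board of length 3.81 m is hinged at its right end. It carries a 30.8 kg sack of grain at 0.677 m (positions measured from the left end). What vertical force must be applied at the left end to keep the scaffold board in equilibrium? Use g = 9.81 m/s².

About the right end:
Sack of grain: 30.8 × 9.81 = 302.1 N down at 0.677 m → arm 3.133 m, τ = 302.1 × 3.133 = 946.5 N·m counterclockwise.
Net moment of the loads = 946.5 N·m counterclockwise.
The upward force F acts at the left end, arm 3.81 m, giving F × 3.81 clockwise.
For rotational equilibrium, F × 3.81 = 946.5, so F = 946.5 / 3.81 = 248 N.

F ≈ 248 N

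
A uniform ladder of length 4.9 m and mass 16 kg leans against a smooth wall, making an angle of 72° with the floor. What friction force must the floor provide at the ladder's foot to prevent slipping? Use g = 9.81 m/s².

f ≈ 25.5 N

Choose the foot of the ladder as the axis so the floor normal and friction both act there and drop out.
Ladder weight 16×9.81 = 157 N acts at 2.45 m along the ladder; its horizontal arm is 2.45·cos72° = 0.7571 m → τ = 118.9 N·m clockwise.
Wall normal N acts horizontally at the top; its moment arm is the height L sinθ = 4.9·sin72° = 4.66 m, counterclockwise.
Balancing moments: N × 4.66 = 118.9, giving N = 25.5 N.
ΣFx = 0: friction at the foot balances the wall's push, so f = N_wall = 25.5 N.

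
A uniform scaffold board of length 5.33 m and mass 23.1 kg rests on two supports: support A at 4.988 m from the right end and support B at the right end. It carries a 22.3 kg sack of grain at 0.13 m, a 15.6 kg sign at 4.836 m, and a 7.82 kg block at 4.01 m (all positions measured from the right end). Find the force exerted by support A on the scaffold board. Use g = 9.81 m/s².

R_A ≈ 337 N

Take moments about support B.
Beam weight: 23.1 × 9.81 = 226.6 N down at 2.665 m → arm 2.665 m, τ = 226.6 × 2.665 = 603.9 N·m counterclockwise.
Sack of grain: 22.3 × 9.81 = 218.8 N down at 0.13 m → arm 0.13 m, τ = 218.8 × 0.13 = 28.44 N·m counterclockwise.
Sign: 15.6 × 9.81 = 153 N down at 4.836 m → arm 4.836 m, τ = 153 × 4.836 = 739.9 N·m counterclockwise.
Block: 7.82 × 9.81 = 76.71 N down at 4.01 m → arm 4.01 m, τ = 76.71 × 4.01 = 307.6 N·m counterclockwise.
Net load moment about support B = 1680 N·m counterclockwise.
Reaction R at support A is upward at 4.988 m, arm 4.988 m → moment R × 4.988 clockwise.
Balancing moments: R × 4.988 = 1680, giving R = 337 N.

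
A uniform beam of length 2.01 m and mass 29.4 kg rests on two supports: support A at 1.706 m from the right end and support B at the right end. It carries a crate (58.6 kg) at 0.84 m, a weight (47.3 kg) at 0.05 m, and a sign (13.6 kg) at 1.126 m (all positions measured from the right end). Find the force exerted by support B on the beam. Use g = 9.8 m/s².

Take moments about support A.
Beam weight: 29.4 × 9.8 = 288.1 N down at 1.005 m → arm 0.701 m, τ = 288.1 × 0.701 = 202 N·m clockwise.
Crate: 58.6 × 9.8 = 574.3 N down at 0.84 m → arm 0.866 m, τ = 574.3 × 0.866 = 497.3 N·m clockwise.
Weight: 47.3 × 9.8 = 463.5 N down at 0.05 m → arm 1.656 m, τ = 463.5 × 1.656 = 767.6 N·m clockwise.
Sign: 13.6 × 9.8 = 133.3 N down at 1.126 m → arm 0.58 m, τ = 133.3 × 0.58 = 77.31 N·m clockwise.
Net load moment about support A = 1544 N·m clockwise.
Reaction R at support B is upward at 0 m, arm 1.706 m → moment R × 1.706 counterclockwise.
Balancing moments: R × 1.706 = 1544, giving R = 905 N.

R_B ≈ 905 N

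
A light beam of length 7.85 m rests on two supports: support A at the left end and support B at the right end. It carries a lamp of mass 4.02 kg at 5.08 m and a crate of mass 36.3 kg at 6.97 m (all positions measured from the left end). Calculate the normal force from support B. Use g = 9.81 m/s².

R_B ≈ 342 N

Taking torques about support A:
Lamp: 4.02 × 9.81 = 39.44 N down at 5.08 m → arm 5.08 m, τ = 39.44 × 5.08 = 200.4 N·m clockwise.
Crate: 36.3 × 9.81 = 356.1 N down at 6.97 m → arm 6.97 m, τ = 356.1 × 6.97 = 2482 N·m clockwise.
Net load moment about support A = 2682 N·m clockwise.
Reaction R at support B is upward at 7.85 m, arm 7.85 m → moment R × 7.85 counterclockwise.
Setting net torque to zero: R × 7.85 = 2682 → R = 342 N.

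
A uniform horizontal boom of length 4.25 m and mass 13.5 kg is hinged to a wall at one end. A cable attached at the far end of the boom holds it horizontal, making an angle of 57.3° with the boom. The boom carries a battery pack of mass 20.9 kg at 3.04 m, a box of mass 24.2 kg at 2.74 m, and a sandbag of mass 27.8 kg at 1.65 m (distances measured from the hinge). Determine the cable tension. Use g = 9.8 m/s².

About the hinge:
Beam weight: 13.5 × 9.8 = 132.3 N down at 2.125 m → arm 2.125 m, τ = 132.3 × 2.125 = 281.1 N·m clockwise.
Battery pack: 20.9 × 9.8 = 204.8 N down at 3.04 m → arm 3.04 m, τ = 204.8 × 3.04 = 622.6 N·m clockwise.
Box: 24.2 × 9.8 = 237.2 N down at 2.74 m → arm 2.74 m, τ = 237.2 × 2.74 = 649.9 N·m clockwise.
Sandbag: 27.8 × 9.8 = 272.4 N down at 1.65 m → arm 1.65 m, τ = 272.4 × 1.65 = 449.5 N·m clockwise.
Total clockwise load moment = 2003 N·m.
The cable tension T acts at 4.25 m; only its component perpendicular to the boom, T sinθ, produces torque. sin 57.3° = 0.8415.
For rotational equilibrium, T × 4.25 × 0.8415 = 2003, so T = 2003 / 3.576 = 560 N.

T ≈ 560 N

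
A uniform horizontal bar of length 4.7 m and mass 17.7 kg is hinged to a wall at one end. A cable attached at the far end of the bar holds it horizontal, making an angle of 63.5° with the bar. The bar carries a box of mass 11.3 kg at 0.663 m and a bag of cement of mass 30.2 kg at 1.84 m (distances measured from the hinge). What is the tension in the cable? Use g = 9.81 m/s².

T ≈ 244 N

About the hinge:
Beam weight: 17.7 × 9.81 = 173.6 N down at 2.35 m → arm 2.35 m, τ = 173.6 × 2.35 = 408 N·m clockwise.
Box: 11.3 × 9.81 = 110.9 N down at 0.663 m → arm 0.663 m, τ = 110.9 × 0.663 = 73.53 N·m clockwise.
Bag of cement: 30.2 × 9.81 = 296.3 N down at 1.84 m → arm 1.84 m, τ = 296.3 × 1.84 = 545.2 N·m clockwise.
Total clockwise load moment = 1027 N·m.
The cable tension T acts at 4.7 m; only its component perpendicular to the bar, T sinθ, produces torque. sin 63.5° = 0.8949.
Setting net torque to zero: T × 4.7 × 0.8949 = 1027 → T = 1027 / 4.206 = 244 N.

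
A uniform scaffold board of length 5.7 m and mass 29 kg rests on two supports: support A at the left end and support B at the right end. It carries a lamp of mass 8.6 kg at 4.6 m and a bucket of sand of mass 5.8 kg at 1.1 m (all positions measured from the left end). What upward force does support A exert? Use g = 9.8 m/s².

R_A ≈ 204 N

Choose support B as the axis so its reaction then has zero moment arm.
Beam weight: 29 × 9.8 = 284.2 N down at 2.85 m → arm 2.85 m, τ = 284.2 × 2.85 = 810 N·m counterclockwise.
Lamp: 8.6 × 9.8 = 84.28 N down at 4.6 m → arm 1.1 m, τ = 84.28 × 1.1 = 92.71 N·m counterclockwise.
Bucket of sand: 5.8 × 9.8 = 56.84 N down at 1.1 m → arm 4.6 m, τ = 56.84 × 4.6 = 261.5 N·m counterclockwise.
Net load moment about support B = 1164 N·m counterclockwise.
Reaction R at support A is upward at 0 m, arm 5.7 m → moment R × 5.7 clockwise.
Setting net torque to zero: R × 5.7 = 1164 → R = 204 N.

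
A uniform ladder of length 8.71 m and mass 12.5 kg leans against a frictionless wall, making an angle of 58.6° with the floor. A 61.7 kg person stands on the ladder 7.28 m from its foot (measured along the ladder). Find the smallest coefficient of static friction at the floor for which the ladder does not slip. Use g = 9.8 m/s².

μ_min ≈ 0.476

Take moments about the foot of the ladder.
Ladder weight 12.5×9.8 = 122.5 N acts at 4.355 m along the ladder; its horizontal arm is 4.355·cos58.6° = 2.269 m → τ = 278 N·m clockwise.
Person: 61.7×9.8 = 604.7 N at 7.28 m → arm 3.793 m → τ = 2294 N·m clockwise.
Wall normal N acts horizontally at the top; its moment arm is the height L sinθ = 8.71·sin58.6° = 7.434 m, counterclockwise.
Balancing moments: N × 7.434 = 2572, giving N = 346 N.
ΣFx = 0 ⇒ f = N_wall = 346 N. ΣFy = 0 ⇒ N_floor = 727.2 N.
μ_min = f / N_floor = 346 / 727.2 = 0.476.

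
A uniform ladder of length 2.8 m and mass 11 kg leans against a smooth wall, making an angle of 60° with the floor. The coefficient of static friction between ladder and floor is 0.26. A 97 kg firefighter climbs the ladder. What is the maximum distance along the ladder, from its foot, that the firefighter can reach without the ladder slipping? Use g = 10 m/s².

Take moments about the foot of the ladder.
Ladder weight 11×10 = 110 N acts at 1.4 m along the ladder; its horizontal arm is 1.4·cos60° = 0.7 m → τ = 77 N·m clockwise.
Firefighter weight 97×10 = 970 N at distance d → arm d·cos60° → τ = 970·d·0.5 clockwise.
Wall normal N at the top has arm L sinθ = 2.425 m counterclockwise, so Στ = 0 gives N·2.425 = 77 + 485·d.
ΣFy = 0 ⇒ N_floor = 1080 N, so the maximum friction is μ_s·N_floor = 0.26×1080 = 280.8 N. ΣFx = 0 ⇒ N_wall = f, so at the slipping point N = 280.8 N.
Substituting: 280.8×2.425 = 77 + 485·d ⇒ d = (680.9 − 77) / 485 = 1.25 m.

d ≈ 1.25 m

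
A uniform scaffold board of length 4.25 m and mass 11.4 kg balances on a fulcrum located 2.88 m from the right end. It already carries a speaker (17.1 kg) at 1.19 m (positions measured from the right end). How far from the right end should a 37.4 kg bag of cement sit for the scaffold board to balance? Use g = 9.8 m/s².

x ≈ 3.88 m from the right end

Take moments about the fulcrum (at 2.88 m from the right end).
Beam weight: 11.4 × 9.8 = 111.7 N down at 2.125 m → arm 0.755 m, τ = 111.7 × 0.755 = 84.33 N·m clockwise.
Speaker: 17.1 × 9.8 = 167.6 N down at 1.19 m → arm 1.69 m, τ = 167.6 × 1.69 = 283.2 N·m clockwise.
Net moment of existing loads = 367.5 N·m clockwise.
The bag of cement weighs 37.4 × 9.8 = 366.5 N and must supply an equal counterclockwise moment, so its lever arm about the fulcrum is 367.5 / 366.5 = 1 m.
That puts it at 2.88 + 1 = 3.88 m from the right end.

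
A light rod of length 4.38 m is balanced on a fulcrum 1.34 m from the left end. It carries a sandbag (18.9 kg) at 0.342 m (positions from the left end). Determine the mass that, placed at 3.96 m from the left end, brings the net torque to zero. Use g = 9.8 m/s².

Sum moments about the fulcrum (at 1.34 m from the left end) (the support reaction has zero arm there).
Sandbag: 18.9 × 9.8 = 185.2 N down at 0.342 m → arm 0.998 m, τ = 185.2 × 0.998 = 184.8 N·m counterclockwise.
Net moment of known loads = 184.8 N·m counterclockwise.
An unknown mass m at 3.96 m has arm 2.62 m; its moment is m·g·2.62 clockwise.
Balancing moments: m × 9.8 × 2.62 = 184.8, giving m = 184.8 / (9.8 × 2.62) = 7.2 kg.

m ≈ 7.2 kg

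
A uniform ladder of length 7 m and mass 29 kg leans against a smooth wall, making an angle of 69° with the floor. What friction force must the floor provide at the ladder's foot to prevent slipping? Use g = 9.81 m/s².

f ≈ 54.6 N

Take moments about the foot of the ladder.
Ladder weight 29×9.81 = 284.5 N acts at 3.5 m along the ladder; its horizontal arm is 3.5·cos69° = 1.254 m → τ = 356.8 N·m clockwise.
Wall normal N acts horizontally at the top; its moment arm is the height L sinθ = 7·sin69° = 6.535 m, counterclockwise.
Balancing moments: N × 6.535 = 356.8, giving N = 54.6 N.
ΣFx = 0: friction at the foot balances the wall's push, so f = N_wall = 54.6 N.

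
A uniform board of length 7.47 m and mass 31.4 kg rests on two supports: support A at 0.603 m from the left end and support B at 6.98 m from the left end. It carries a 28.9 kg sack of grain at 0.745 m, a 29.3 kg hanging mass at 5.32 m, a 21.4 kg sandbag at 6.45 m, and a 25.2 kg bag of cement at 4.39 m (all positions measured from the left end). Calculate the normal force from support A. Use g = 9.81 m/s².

Take moments about support B.
Beam weight: 31.4 × 9.81 = 308 N down at 3.735 m → arm 3.245 m, τ = 308 × 3.245 = 999.5 N·m counterclockwise.
Sack of grain: 28.9 × 9.81 = 283.5 N down at 0.745 m → arm 6.235 m, τ = 283.5 × 6.235 = 1768 N·m counterclockwise.
Hanging mass: 29.3 × 9.81 = 287.4 N down at 5.32 m → arm 1.66 m, τ = 287.4 × 1.66 = 477.1 N·m counterclockwise.
Sandbag: 21.4 × 9.81 = 209.9 N down at 6.45 m → arm 0.53 m, τ = 209.9 × 0.53 = 111.2 N·m counterclockwise.
Bag of cement: 25.2 × 9.81 = 247.2 N down at 4.39 m → arm 2.59 m, τ = 247.2 × 2.59 = 640.2 N·m counterclockwise.
Net load moment about support B = 3996 N·m counterclockwise.
Reaction R at support A is upward at 0.603 m, arm 6.377 m → moment R × 6.377 clockwise.
Balancing moments: R × 6.377 = 3996, giving R = 627 N.

R_A ≈ 627 N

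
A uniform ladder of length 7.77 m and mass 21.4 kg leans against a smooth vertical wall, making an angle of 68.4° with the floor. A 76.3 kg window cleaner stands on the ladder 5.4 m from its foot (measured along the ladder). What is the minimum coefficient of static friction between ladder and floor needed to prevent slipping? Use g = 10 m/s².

μ_min ≈ 0.258

Taking torques about the foot of the ladder:
Ladder weight 21.4×10 = 214 N acts at 3.885 m along the ladder; its horizontal arm is 3.885·cos68.4° = 1.43 m → τ = 306 N·m clockwise.
Window cleaner: 76.3×10 = 763 N at 5.4 m → arm 1.988 m → τ = 1517 N·m clockwise.
Wall normal N acts horizontally at the top; its moment arm is the height L sinθ = 7.77·sin68.4° = 7.224 m, counterclockwise.
Setting net torque to zero: N × 7.224 = 1823 → N = 252.4 N.
ΣFx = 0 ⇒ f = N_wall = 252.4 N. ΣFy = 0 ⇒ N_floor = 977 N.
μ_min = f / N_floor = 252.4 / 977 = 0.258.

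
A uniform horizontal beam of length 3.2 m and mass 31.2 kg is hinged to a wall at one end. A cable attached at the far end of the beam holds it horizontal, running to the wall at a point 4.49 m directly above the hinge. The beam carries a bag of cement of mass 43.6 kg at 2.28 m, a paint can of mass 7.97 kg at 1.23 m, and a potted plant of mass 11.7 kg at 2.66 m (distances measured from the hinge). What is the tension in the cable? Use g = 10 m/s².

T ≈ 730 N

Sum moments about the hinge (the unknown hinge reaction has zero arm there).
Beam weight: 31.2 × 10 = 312 N down at 1.6 m → arm 1.6 m, τ = 312 × 1.6 = 499.2 N·m clockwise.
Bag of cement: 43.6 × 10 = 436 N down at 2.28 m → arm 2.28 m, τ = 436 × 2.28 = 994.1 N·m clockwise.
Paint can: 7.97 × 10 = 79.7 N down at 1.23 m → arm 1.23 m, τ = 79.7 × 1.23 = 98.03 N·m clockwise.
Potted plant: 11.7 × 10 = 117 N down at 2.66 m → arm 2.66 m, τ = 117 × 2.66 = 311.2 N·m clockwise.
Total clockwise load moment = 1903 N·m.
The cable tension T acts at 3.2 m; only its component perpendicular to the beam, T sinθ, produces torque. sinθ = h/√(h²+d²) = 4.49/√(4.49²+3.2²) = 0.8143.
For rotational equilibrium, T × 3.2 × 0.8143 = 1903, so T = 1903 / 2.606 = 730 N.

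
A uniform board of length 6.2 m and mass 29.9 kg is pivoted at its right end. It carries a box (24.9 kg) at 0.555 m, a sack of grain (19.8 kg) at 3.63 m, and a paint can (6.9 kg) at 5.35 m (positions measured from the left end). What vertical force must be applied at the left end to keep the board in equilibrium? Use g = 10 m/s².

Take moments about the right end.
Beam weight: 29.9 × 10 = 299 N down at 3.1 m → arm 3.1 m, τ = 299 × 3.1 = 926.9 N·m counterclockwise.
Box: 24.9 × 10 = 249 N down at 0.555 m → arm 5.645 m, τ = 249 × 5.645 = 1406 N·m counterclockwise.
Sack of grain: 19.8 × 10 = 198 N down at 3.63 m → arm 2.57 m, τ = 198 × 2.57 = 508.9 N·m counterclockwise.
Paint can: 6.9 × 10 = 69 N down at 5.35 m → arm 0.85 m, τ = 69 × 0.85 = 58.65 N·m counterclockwise.
Net moment of the loads = 2900 N·m counterclockwise.
The upward force F acts at the left end, arm 6.2 m, giving F × 6.2 clockwise.
Setting net torque to zero: F × 6.2 = 2900 → F = 2900 / 6.2 = 468 N.

F ≈ 468 N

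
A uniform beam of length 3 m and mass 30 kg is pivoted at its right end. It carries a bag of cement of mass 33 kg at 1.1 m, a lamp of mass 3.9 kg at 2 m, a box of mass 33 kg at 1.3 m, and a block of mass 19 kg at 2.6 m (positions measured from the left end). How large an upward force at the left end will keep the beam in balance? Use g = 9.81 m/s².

Choose the right end as the axis so the unknown pivot reaction has zero arm there.
Beam weight: 30 × 9.81 = 294.3 N down at 1.5 m → arm 1.5 m, τ = 294.3 × 1.5 = 441.5 N·m counterclockwise.
Bag of cement: 33 × 9.81 = 323.7 N down at 1.1 m → arm 1.9 m, τ = 323.7 × 1.9 = 615 N·m counterclockwise.
Lamp: 3.9 × 9.81 = 38.26 N down at 2 m → arm 1 m, τ = 38.26 × 1 = 38.26 N·m counterclockwise.
Box: 33 × 9.81 = 323.7 N down at 1.3 m → arm 1.7 m, τ = 323.7 × 1.7 = 550.3 N·m counterclockwise.
Block: 19 × 9.81 = 186.4 N down at 2.6 m → arm 0.4 m, τ = 186.4 × 0.4 = 74.56 N·m counterclockwise.
Net moment of the loads = 1720 N·m counterclockwise.
The upward force F acts at the left end, arm 3 m, giving F × 3 clockwise.
For rotational equilibrium, F × 3 = 1720, so F = 1720 / 3 = 573 N.

F ≈ 573 N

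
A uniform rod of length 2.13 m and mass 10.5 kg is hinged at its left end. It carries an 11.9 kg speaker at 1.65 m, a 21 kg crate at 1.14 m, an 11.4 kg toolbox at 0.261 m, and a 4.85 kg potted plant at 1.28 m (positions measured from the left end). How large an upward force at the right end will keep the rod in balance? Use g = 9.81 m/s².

Sum moments about the left end (the unknown pivot reaction has zero arm there).
Beam weight: 10.5 × 9.81 = 103 N down at 1.065 m → arm 1.065 m, τ = 103 × 1.065 = 109.7 N·m clockwise.
Speaker: 11.9 × 9.81 = 116.7 N down at 1.65 m → arm 1.65 m, τ = 116.7 × 1.65 = 192.6 N·m clockwise.
Crate: 21 × 9.81 = 206 N down at 1.14 m → arm 1.14 m, τ = 206 × 1.14 = 234.8 N·m clockwise.
Toolbox: 11.4 × 9.81 = 111.8 N down at 0.261 m → arm 0.261 m, τ = 111.8 × 0.261 = 29.18 N·m clockwise.
Potted plant: 4.85 × 9.81 = 47.58 N down at 1.28 m → arm 1.28 m, τ = 47.58 × 1.28 = 60.9 N·m clockwise.
Net moment of the loads = 627.2 N·m clockwise.
The upward force F acts at the right end, arm 2.13 m, giving F × 2.13 counterclockwise.
Balancing moments: F × 2.13 = 627.2, giving F = 627.2 / 2.13 = 294 N.

F ≈ 294 N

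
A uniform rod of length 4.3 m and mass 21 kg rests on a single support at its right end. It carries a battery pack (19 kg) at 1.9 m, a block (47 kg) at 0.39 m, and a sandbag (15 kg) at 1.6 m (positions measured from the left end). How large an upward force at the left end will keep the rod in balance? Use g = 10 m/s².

Take moments about the right end.
Beam weight: 21 × 10 = 210 N down at 2.15 m → arm 2.15 m, τ = 210 × 2.15 = 451.5 N·m counterclockwise.
Battery pack: 19 × 10 = 190 N down at 1.9 m → arm 2.4 m, τ = 190 × 2.4 = 456 N·m counterclockwise.
Block: 47 × 10 = 470 N down at 0.39 m → arm 3.91 m, τ = 470 × 3.91 = 1838 N·m counterclockwise.
Sandbag: 15 × 10 = 150 N down at 1.6 m → arm 2.7 m, τ = 150 × 2.7 = 405 N·m counterclockwise.
Net moment of the loads = 3150 N·m counterclockwise.
The upward force F acts at the left end, arm 4.3 m, giving F × 4.3 clockwise.
Στ = 0 ⇒ F × 4.3 = 3150 ⇒ F = 3150 / 4.3 = 733 N.

F ≈ 733 N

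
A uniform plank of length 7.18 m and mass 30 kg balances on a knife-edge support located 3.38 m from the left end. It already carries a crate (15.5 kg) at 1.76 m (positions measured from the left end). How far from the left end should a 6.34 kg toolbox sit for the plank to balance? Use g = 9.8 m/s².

x ≈ 6.35 m from the left end

Choose the knife-edge support (at 3.38 m from the left end) as the axis so the support reaction has zero arm there.
Beam weight: 30 × 9.8 = 294 N down at 3.59 m → arm 0.21 m, τ = 294 × 0.21 = 61.74 N·m clockwise.
Crate: 15.5 × 9.8 = 151.9 N down at 1.76 m → arm 1.62 m, τ = 151.9 × 1.62 = 246.1 N·m counterclockwise.
Net moment of existing loads = 184.4 N·m counterclockwise.
The toolbox weighs 6.34 × 9.8 = 62.13 N and must supply an equal clockwise moment, so its lever arm about the knife-edge support is 184.4 / 62.13 = 2.97 m.
That puts it at 3.38 + 2.97 = 6.35 m from the left end.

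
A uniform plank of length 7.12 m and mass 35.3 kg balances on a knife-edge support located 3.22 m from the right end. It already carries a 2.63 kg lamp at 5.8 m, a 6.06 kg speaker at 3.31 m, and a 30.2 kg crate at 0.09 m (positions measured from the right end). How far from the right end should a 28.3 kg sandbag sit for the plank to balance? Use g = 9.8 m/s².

Sum moments about the knife-edge support (at 3.22 m from the right end) (the support reaction has zero arm there).
Beam weight: 35.3 × 9.8 = 345.9 N down at 3.56 m → arm 0.34 m, τ = 345.9 × 0.34 = 117.6 N·m counterclockwise.
Lamp: 2.63 × 9.8 = 25.77 N down at 5.8 m → arm 2.58 m, τ = 25.77 × 2.58 = 66.49 N·m counterclockwise.
Speaker: 6.06 × 9.8 = 59.39 N down at 3.31 m → arm 0.09 m, τ = 59.39 × 0.09 = 5.345 N·m counterclockwise.
Crate: 30.2 × 9.8 = 296 N down at 0.09 m → arm 3.13 m, τ = 296 × 3.13 = 926.5 N·m clockwise.
Net moment of existing loads = 737.1 N·m clockwise.
The sandbag weighs 28.3 × 9.8 = 277.3 N and must supply an equal counterclockwise moment, so its lever arm about the knife-edge support is 737.1 / 277.3 = 2.66 m.
That puts it at 3.22 + 2.66 = 5.88 m from the right end.

x ≈ 5.88 m from the right end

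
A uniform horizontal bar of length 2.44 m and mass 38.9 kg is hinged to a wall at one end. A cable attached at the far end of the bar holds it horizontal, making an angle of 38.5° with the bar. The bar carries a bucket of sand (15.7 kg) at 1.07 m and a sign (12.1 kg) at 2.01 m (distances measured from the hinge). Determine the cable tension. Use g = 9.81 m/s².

About the hinge:
Beam weight: 38.9 × 9.81 = 381.6 N down at 1.22 m → arm 1.22 m, τ = 381.6 × 1.22 = 465.6 N·m clockwise.
Bucket of sand: 15.7 × 9.81 = 154 N down at 1.07 m → arm 1.07 m, τ = 154 × 1.07 = 164.8 N·m clockwise.
Sign: 12.1 × 9.81 = 118.7 N down at 2.01 m → arm 2.01 m, τ = 118.7 × 2.01 = 238.6 N·m clockwise.
Total clockwise load moment = 869 N·m.
The cable tension T acts at 2.44 m; only its component perpendicular to the bar, T sinθ, produces torque. sin 38.5° = 0.6225.
Στ = 0 ⇒ T × 2.44 × 0.6225 = 869 ⇒ T = 869 / 1.519 = 572 N.

T ≈ 572 N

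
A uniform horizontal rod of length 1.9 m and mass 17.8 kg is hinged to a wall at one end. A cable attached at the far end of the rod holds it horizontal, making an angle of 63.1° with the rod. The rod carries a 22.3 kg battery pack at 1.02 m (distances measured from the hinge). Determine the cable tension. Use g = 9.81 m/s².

Taking torques about the hinge:
Beam weight: 17.8 × 9.81 = 174.6 N down at 0.95 m → arm 0.95 m, τ = 174.6 × 0.95 = 165.9 N·m clockwise.
Battery pack: 22.3 × 9.81 = 218.8 N down at 1.02 m → arm 1.02 m, τ = 218.8 × 1.02 = 223.2 N·m clockwise.
Total clockwise load moment = 389.1 N·m.
The cable tension T acts at 1.9 m; only its component perpendicular to the rod, T sinθ, produces torque. sin 63.1° = 0.8918.
Balancing moments: T × 1.9 × 0.8918 = 389.1, giving T = 389.1 / 1.694 = 230 N.

T ≈ 230 N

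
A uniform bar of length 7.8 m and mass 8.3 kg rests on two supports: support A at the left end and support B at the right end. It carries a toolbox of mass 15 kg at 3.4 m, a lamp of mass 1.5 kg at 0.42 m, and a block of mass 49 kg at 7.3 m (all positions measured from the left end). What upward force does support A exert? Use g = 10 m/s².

Take moments about support B.
Beam weight: 8.3 × 10 = 83 N down at 3.9 m → arm 3.9 m, τ = 83 × 3.9 = 323.7 N·m counterclockwise.
Toolbox: 15 × 10 = 150 N down at 3.4 m → arm 4.4 m, τ = 150 × 4.4 = 660 N·m counterclockwise.
Lamp: 1.5 × 10 = 15 N down at 0.42 m → arm 7.38 m, τ = 15 × 7.38 = 110.7 N·m counterclockwise.
Block: 49 × 10 = 490 N down at 7.3 m → arm 0.5 m, τ = 490 × 0.5 = 245 N·m counterclockwise.
Net load moment about support B = 1339 N·m counterclockwise.
Reaction R at support A is upward at 0 m, arm 7.8 m → moment R × 7.8 clockwise.
Στ = 0 ⇒ R × 7.8 = 1339 ⇒ R = 172 N.

R_A ≈ 172 N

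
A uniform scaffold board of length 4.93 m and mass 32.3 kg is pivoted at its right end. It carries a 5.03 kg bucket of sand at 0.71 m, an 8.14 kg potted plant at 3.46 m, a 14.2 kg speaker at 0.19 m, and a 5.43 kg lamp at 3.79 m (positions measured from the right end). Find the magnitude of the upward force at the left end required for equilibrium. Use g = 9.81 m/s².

About the right end:
Beam weight: 32.3 × 9.81 = 316.9 N down at 2.465 m → arm 2.465 m, τ = 316.9 × 2.465 = 781.2 N·m counterclockwise.
Bucket of sand: 5.03 × 9.81 = 49.34 N down at 0.71 m → arm 0.71 m, τ = 49.34 × 0.71 = 35.03 N·m counterclockwise.
Potted plant: 8.14 × 9.81 = 79.85 N down at 3.46 m → arm 3.46 m, τ = 79.85 × 3.46 = 276.3 N·m counterclockwise.
Speaker: 14.2 × 9.81 = 139.3 N down at 0.19 m → arm 0.19 m, τ = 139.3 × 0.19 = 26.47 N·m counterclockwise.
Lamp: 5.43 × 9.81 = 53.27 N down at 3.79 m → arm 3.79 m, τ = 53.27 × 3.79 = 201.9 N·m counterclockwise.
Net moment of the loads = 1321 N·m counterclockwise.
The upward force F acts at the left end, arm 4.93 m, giving F × 4.93 clockwise.
Balancing moments: F × 4.93 = 1321, giving F = 1321 / 4.93 = 268 N.

F ≈ 268 N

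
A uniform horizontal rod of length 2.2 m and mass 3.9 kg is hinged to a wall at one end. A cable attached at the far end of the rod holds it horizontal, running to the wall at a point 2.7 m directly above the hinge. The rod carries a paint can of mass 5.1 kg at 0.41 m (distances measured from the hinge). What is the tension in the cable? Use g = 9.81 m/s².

Taking torques about the hinge:
Beam weight: 3.9 × 9.81 = 38.26 N down at 1.1 m → arm 1.1 m, τ = 38.26 × 1.1 = 42.09 N·m clockwise.
Paint can: 5.1 × 9.81 = 50.03 N down at 0.41 m → arm 0.41 m, τ = 50.03 × 0.41 = 20.51 N·m clockwise.
Total clockwise load moment = 62.6 N·m.
The cable tension T acts at 2.2 m; only its component perpendicular to the rod, T sinθ, produces torque. sinθ = h/√(h²+d²) = 2.7/√(2.7²+2.2²) = 0.7752.
Στ = 0 ⇒ T × 2.2 × 0.7752 = 62.6 ⇒ T = 62.6 / 1.705 = 36.7 N.

T ≈ 36.7 N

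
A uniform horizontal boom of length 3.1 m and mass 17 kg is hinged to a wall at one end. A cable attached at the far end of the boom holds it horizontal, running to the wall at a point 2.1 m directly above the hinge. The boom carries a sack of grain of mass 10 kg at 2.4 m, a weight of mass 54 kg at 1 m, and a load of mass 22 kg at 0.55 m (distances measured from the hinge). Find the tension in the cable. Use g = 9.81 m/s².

T ≈ 657 N

Choose the hinge as the axis so the unknown hinge reaction has zero arm there.
Beam weight: 17 × 9.81 = 166.8 N down at 1.55 m → arm 1.55 m, τ = 166.8 × 1.55 = 258.5 N·m clockwise.
Sack of grain: 10 × 9.81 = 98.1 N down at 2.4 m → arm 2.4 m, τ = 98.1 × 2.4 = 235.4 N·m clockwise.
Weight: 54 × 9.81 = 529.7 N down at 1 m → arm 1 m, τ = 529.7 × 1 = 529.7 N·m clockwise.
Load: 22 × 9.81 = 215.8 N down at 0.55 m → arm 0.55 m, τ = 215.8 × 0.55 = 118.7 N·m clockwise.
Total clockwise load moment = 1142 N·m.
The cable tension T acts at 3.1 m; only its component perpendicular to the boom, T sinθ, produces torque. sinθ = h/√(h²+d²) = 2.1/√(2.1²+3.1²) = 0.5608.
Στ = 0 ⇒ T × 3.1 × 0.5608 = 1142 ⇒ T = 1142 / 1.738 = 657 N.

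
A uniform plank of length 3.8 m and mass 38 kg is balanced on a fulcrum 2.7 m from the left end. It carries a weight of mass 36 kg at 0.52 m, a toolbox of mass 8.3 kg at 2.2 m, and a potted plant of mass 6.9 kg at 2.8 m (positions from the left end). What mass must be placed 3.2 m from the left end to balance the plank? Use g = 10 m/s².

m ≈ 225 kg

Sum moments about the fulcrum (at 2.7 m from the left end) (the support reaction has zero arm there).
Beam weight: 38 × 10 = 380 N down at 1.9 m → arm 0.8 m, τ = 380 × 0.8 = 304 N·m counterclockwise.
Weight: 36 × 10 = 360 N down at 0.52 m → arm 2.18 m, τ = 360 × 2.18 = 784.8 N·m counterclockwise.
Toolbox: 8.3 × 10 = 83 N down at 2.2 m → arm 0.5 m, τ = 83 × 0.5 = 41.5 N·m counterclockwise.
Potted plant: 6.9 × 10 = 69 N down at 2.8 m → arm 0.1 m, τ = 69 × 0.1 = 6.9 N·m clockwise.
Net moment of known loads = 1123 N·m counterclockwise.
An unknown mass m at 3.2 m has arm 0.5 m; its moment is m·g·0.5 clockwise.
Στ = 0 ⇒ m × 10 × 0.5 = 1123 ⇒ m = 1123 / (10 × 0.5) = 225 kg.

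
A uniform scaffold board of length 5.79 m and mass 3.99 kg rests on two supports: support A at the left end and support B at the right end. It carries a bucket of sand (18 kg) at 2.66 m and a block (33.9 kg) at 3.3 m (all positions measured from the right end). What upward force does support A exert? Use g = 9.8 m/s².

Choose support B as the axis so its reaction then has zero moment arm.
Beam weight: 3.99 × 9.8 = 39.1 N down at 2.895 m → arm 2.895 m, τ = 39.1 × 2.895 = 113.2 N·m counterclockwise.
Bucket of sand: 18 × 9.8 = 176.4 N down at 2.66 m → arm 2.66 m, τ = 176.4 × 2.66 = 469.2 N·m counterclockwise.
Block: 33.9 × 9.8 = 332.2 N down at 3.3 m → arm 3.3 m, τ = 332.2 × 3.3 = 1096 N·m counterclockwise.
Net load moment about support B = 1678 N·m counterclockwise.
Reaction R at support A is upward at 5.79 m, arm 5.79 m → moment R × 5.79 clockwise.
Στ = 0 ⇒ R × 5.79 = 1678 ⇒ R = 290 N.

R_A ≈ 290 N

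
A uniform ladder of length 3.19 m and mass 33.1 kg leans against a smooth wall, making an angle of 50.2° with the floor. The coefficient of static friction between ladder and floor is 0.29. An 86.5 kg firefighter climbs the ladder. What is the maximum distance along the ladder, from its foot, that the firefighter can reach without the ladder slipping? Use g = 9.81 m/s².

Choose the foot of the ladder as the axis so the floor normal and friction both act there and drop out.
Ladder weight 33.1×9.81 = 324.7 N acts at 1.595 m along the ladder; its horizontal arm is 1.595·cos50.2° = 1.021 m → τ = 331.5 N·m clockwise.
Firefighter weight 86.5×9.81 = 848.6 N at distance d → arm d·cos50.2° → τ = 848.6·d·0.6401 clockwise.
Wall normal N at the top has arm L sinθ = 2.451 m counterclockwise, so Στ = 0 gives N·2.451 = 331.5 + 543.2·d.
ΣFy = 0 ⇒ N_floor = 1173 N, so the maximum friction is μ_s·N_floor = 0.29×1173 = 340.2 N. ΣFx = 0 ⇒ N_wall = f, so at the slipping point N = 340.2 N.
Substituting: 340.2×2.451 = 331.5 + 543.2·d ⇒ d = (833.8 − 331.5) / 543.2 = 0.925 m.

d ≈ 0.925 m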